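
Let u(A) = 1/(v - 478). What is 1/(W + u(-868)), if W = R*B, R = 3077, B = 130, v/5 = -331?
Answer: 2133/853221329 ≈ 2.4999e-6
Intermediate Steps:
v = -1655 (v = 5*(-331) = -1655)
u(A) = -1/2133 (u(A) = 1/(-1655 - 478) = 1/(-2133) = -1/2133)
W = 400010 (W = 3077*130 = 400010)
1/(W + u(-868)) = 1/(400010 - 1/2133) = 1/(853221329/2133) = 2133/853221329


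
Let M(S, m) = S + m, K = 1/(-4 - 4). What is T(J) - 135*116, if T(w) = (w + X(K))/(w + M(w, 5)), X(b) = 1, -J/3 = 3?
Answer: -203572/13 ≈ -15659.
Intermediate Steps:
J = -9 (J = -3*3 = -9)
K = -⅛ (K = 1/(-8) = -⅛ ≈ -0.12500)
T(w) = (1 + w)/(5 + 2*w) (T(w) = (w + 1)/(w + (w + 5)) = (1 + w)/(w + (5 + w)) = (1 + w)/(5 + 2*w))
T(J) - 135*116 = (1 - 9)/(5 + 2*(-9)) - 135*116 = -8/(5 - 18) - 15660 = -8/(-13) - 15660 = -1/13*(-8) - 15660 = 8/13 - 15660 = -203572/13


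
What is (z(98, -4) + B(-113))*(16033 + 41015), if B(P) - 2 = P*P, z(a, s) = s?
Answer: 728331816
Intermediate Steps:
B(P) = 2 + P² (B(P) = 2 + P*P = 2 + P²)
(z(98, -4) + B(-113))*(16033 + 41015) = (-4 + (2 + (-113)²))*(16033 + 41015) = (-4 + (2 + 12769))*57048 = (-4 + 12771)*57048 = 12767*57048 = 728331816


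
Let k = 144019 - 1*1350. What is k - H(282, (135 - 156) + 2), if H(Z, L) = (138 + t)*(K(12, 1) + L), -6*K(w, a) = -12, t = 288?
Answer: 149911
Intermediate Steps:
K(w, a) = 2 (K(w, a) = -⅙*(-12) = 2)
H(Z, L) = 852 + 426*L (H(Z, L) = (138 + 288)*(2 + L) = 426*(2 + L) = 852 + 426*L)
k = 142669 (k = 144019 - 1350 = 142669)
k - H(282, (135 - 156) + 2) = 142669 - (852 + 426*((135 - 156) + 2)) = 142669 - (852 + 426*(-21 + 2)) = 142669 - (852 + 426*(-19)) = 142669 - (852 - 8094) = 142669 - 1*(-7242) = 142669 + 7242 = 149911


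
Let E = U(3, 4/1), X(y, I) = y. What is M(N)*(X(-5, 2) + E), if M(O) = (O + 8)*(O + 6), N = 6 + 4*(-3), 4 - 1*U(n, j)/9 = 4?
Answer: 0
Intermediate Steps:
U(n, j) = 0 (U(n, j) = 36 - 9*4 = 36 - 36 = 0)
E = 0
N = -6 (N = 6 - 12 = -6)
M(O) = (6 + O)*(8 + O) (M(O) = (8 + O)*(6 + O) = (6 + O)*(8 + O))
M(N)*(X(-5, 2) + E) = (48 + (-6)**2 + 14*(-6))*(-5 + 0) = (48 + 36 - 84)*(-5) = 0*(-5) = 0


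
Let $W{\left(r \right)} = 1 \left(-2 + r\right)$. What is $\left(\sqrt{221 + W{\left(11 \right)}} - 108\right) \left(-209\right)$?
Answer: $22572 - 209 \sqrt{230} \approx 19402.0$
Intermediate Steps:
$W{\left(r \right)} = -2 + r$
$\left(\sqrt{221 + W{\left(11 \right)}} - 108\right) \left(-209\right) = \left(\sqrt{221 + \left(-2 + 11\right)} - 108\right) \left(-209\right) = \left(\sqrt{221 + 9} - 108\right) \left(-209\right) = \left(\sqrt{230} - 108\right) \left(-209\right) = \left(-108 + \sqrt{230}\right) \left(-209\right) = 22572 - 209 \sqrt{230}$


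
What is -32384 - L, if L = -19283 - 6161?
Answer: -6940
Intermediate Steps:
L = -25444
-32384 - L = -32384 - 1*(-25444) = -32384 + 25444 = -6940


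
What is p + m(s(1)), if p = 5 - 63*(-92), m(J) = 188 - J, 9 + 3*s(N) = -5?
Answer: 17981/3 ≈ 5993.7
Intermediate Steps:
s(N) = -14/3 (s(N) = -3 + (⅓)*(-5) = -3 - 5/3 = -14/3)
p = 5801 (p = 5 + 5796 = 5801)
p + m(s(1)) = 5801 + (188 - 1*(-14/3)) = 5801 + (188 + 14/3) = 5801 + 578/3 = 17981/3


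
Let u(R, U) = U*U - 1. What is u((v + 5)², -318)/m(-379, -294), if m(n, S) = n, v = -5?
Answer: -101123/379 ≈ -266.82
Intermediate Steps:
u(R, U) = -1 + U² (u(R, U) = U² - 1 = -1 + U²)
u((v + 5)², -318)/m(-379, -294) = (-1 + (-318)²)/(-379) = (-1 + 101124)*(-1/379) = 101123*(-1/379) = -101123/379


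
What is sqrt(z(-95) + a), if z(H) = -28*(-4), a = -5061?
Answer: 7*I*sqrt(101) ≈ 70.349*I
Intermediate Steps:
z(H) = 112
sqrt(z(-95) + a) = sqrt(112 - 5061) = sqrt(-4949) = 7*I*sqrt(101)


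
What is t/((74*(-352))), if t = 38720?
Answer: -55/37 ≈ -1.4865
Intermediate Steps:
t/((74*(-352))) = 38720/((74*(-352))) = 38720/(-26048) = 38720*(-1/26048) = -55/37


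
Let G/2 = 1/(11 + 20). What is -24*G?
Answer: -48/31 ≈ -1.5484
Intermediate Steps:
G = 2/31 (G = 2/(11 + 20) = 2/31 ≈ 0.064516)
-24*G = -24*2/31 = -48/31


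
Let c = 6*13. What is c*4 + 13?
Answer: 325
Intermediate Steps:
c = 78
c*4 + 13 = 78*4 + 13 = 312 + 13 = 325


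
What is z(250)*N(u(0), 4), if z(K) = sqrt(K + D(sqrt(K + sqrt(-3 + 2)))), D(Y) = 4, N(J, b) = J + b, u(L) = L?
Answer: 4*sqrt(254) ≈ 63.750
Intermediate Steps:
z(K) = sqrt(4 + K) (z(K) = sqrt(K + 4) = sqrt(4 + K))
z(250)*N(u(0), 4) = sqrt(4 + 250)*(0 + 4) = sqrt(254)*4 = 4*sqrt(254)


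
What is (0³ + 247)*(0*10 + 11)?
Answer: 2717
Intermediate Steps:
(0³ + 247)*(0*10 + 11) = (0 + 247)*(0 + 11) = 247*11 = 2717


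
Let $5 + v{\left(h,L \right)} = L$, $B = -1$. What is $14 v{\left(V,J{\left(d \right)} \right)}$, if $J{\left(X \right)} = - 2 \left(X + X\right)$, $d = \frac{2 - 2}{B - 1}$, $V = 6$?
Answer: $-70$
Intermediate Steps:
$d = 0$ ($d = \frac{2 - 2}{-1 - 1} = \frac{0}{-2} = 0 \left(- \frac{1}{2}\right) = 0$)
$J{\left(X \right)} = - 4 X$ ($J{\left(X \right)} = - 2 \cdot 2 X = - 4 X$)
$v{\left(h,L \right)} = -5 + L$
$14 v{\left(V,J{\left(d \right)} \right)} = 14 \left(-5 - 0\right) = 14 \left(-5 + 0\right) = 14 \left(-5\right) = -70$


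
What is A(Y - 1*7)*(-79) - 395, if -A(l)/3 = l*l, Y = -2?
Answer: 18802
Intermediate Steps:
A(l) = -3*l**2 (A(l) = -3*l*l = -3*l**2)
A(Y - 1*7)*(-79) - 395 = -3*(-2 - 1*7)**2*(-79) - 395 = -3*(-2 - 7)**2*(-79) - 395 = -3*(-9)**2*(-79) - 395 = -3*81*(-79) - 395 = -243*(-79) - 395 = 19197 - 395 = 18802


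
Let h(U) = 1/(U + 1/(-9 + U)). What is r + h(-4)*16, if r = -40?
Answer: -2328/53 ≈ -43.924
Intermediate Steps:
r + h(-4)*16 = -40 + ((-9 - 4)/(1 + (-4)**2 - 9*(-4)))*16 = -40 + (-13/(1 + 16 + 36))*16 = -40 + (-13/53)*16 = -40 + ((1/53)*(-13))*16 = -40 - 13/53*16 = -40 - 208/53 = -2328/53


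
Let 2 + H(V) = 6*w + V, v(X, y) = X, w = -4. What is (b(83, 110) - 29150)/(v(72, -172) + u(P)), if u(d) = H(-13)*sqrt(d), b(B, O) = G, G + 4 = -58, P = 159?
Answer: 233696/26295 + 379756*sqrt(159)/78885 ≈ 69.590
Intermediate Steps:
G = -62 (G = -4 - 58 = -62)
b(B, O) = -62
H(V) = -26 + V (H(V) = -2 + (6*(-4) + V) = -2 + (-24 + V) = -26 + V)
u(d) = -39*sqrt(d) (u(d) = (-26 - 13)*sqrt(d) = -39*sqrt(d))
(b(83, 110) - 29150)/(v(72, -172) + u(P)) = (-62 - 29150)/(72 - 39*sqrt(159)) = -29212/(72 - 39*sqrt(159))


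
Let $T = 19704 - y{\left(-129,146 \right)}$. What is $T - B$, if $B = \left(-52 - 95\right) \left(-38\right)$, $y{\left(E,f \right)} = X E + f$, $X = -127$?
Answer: $-2411$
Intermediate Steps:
$y{\left(E,f \right)} = f - 127 E$ ($y{\left(E,f \right)} = - 127 E + f = f - 127 E$)
$T = 3175$ ($T = 19704 - \left(146 - -16383\right) = 19704 - \left(146 + 16383\right) = 19704 - 16529 = 3175$)
$B = 5586$ ($B = \left(-147\right) \left(-38\right) = 5586$)
$T - B = 3175 - 5586 = -2411$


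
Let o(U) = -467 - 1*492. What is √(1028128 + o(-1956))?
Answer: 11*√8489 ≈ 1013.5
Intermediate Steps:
o(U) = -959 (o(U) = -467 - 492 = -959)
√(1028128 + o(-1956)) = √(1028128 - 959) = √1027169 = 11*√8489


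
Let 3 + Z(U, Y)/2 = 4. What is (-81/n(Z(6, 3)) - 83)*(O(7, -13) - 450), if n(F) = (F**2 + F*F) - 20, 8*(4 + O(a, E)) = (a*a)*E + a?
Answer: 649955/16 ≈ 40622.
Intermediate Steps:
Z(U, Y) = 2 (Z(U, Y) = -6 + 2*4 = -6 + 8 = 2)
O(a, E) = -4 + a/8 + E*a**2/8 (O(a, E) = -4 + ((a*a)*E + a)/8 = -4 + (a**2*E + a)/8 = -4 + (E*a**2 + a)/8 = -4 + (a + E*a**2)/8 = -4 + (a/8 + E*a**2/8) = -4 + a/8 + E*a**2/8)
n(F) = -20 + 2*F**2 (n(F) = (F**2 + F**2) - 20 = 2*F**2 - 20 = -20 + 2*F**2)
(-81/n(Z(6, 3)) - 83)*(O(7, -13) - 450) = (-81/(-20 + 2*2**2) - 83)*((-4 + (1/8)*7 + (1/8)*(-13)*7**2) - 450) = (-81/(-20 + 2*4) - 83)*((-4 + 7/8 + (1/8)*(-13)*49) - 450) = (-81/(-20 + 8) - 83)*((-4 + 7/8 - 637/8) - 450) = (-81/(-12) - 83)*(-331/4 - 450) = (-81*(-1/12) - 83)*(-2131/4) = (27/4 - 83)*(-2131/4) = -305/4*(-2131/4) = 649955/16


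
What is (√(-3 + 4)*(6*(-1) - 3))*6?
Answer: -54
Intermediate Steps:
(√(-3 + 4)*(6*(-1) - 3))*6 = (√1*(-6 - 3))*6 = (1*(-9))*6 = -9*6 = -54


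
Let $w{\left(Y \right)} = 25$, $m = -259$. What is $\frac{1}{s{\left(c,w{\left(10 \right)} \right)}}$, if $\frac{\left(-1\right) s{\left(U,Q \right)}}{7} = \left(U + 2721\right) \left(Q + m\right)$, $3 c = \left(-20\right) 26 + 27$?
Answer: $\frac{1}{4187820} \approx 2.3879 \cdot 10^{-7}$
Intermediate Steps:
$c = - \frac{493}{3}$ ($c = \frac{\left(-20\right) 26 + 27}{3} = \frac{-520 + 27}{3} = \frac{1}{3} \left(-493\right) = - \frac{493}{3} \approx -164.33$)
$s{\left(U,Q \right)} = - 7 \left(-259 + Q\right) \left(2721 + U\right)$ ($s{\left(U,Q \right)} = - 7 \left(U + 2721\right) \left(Q - 259\right) = - 7 \left(2721 + U\right) \left(-259 + Q\right) = - 7 \left(-259 + Q\right) \left(2721 + U\right)$)
$\frac{1}{s{\left(c,w{\left(10 \right)} \right)}} = \frac{1}{4933173 - 476175 + 1813 \left(- \frac{493}{3}\right) - 175 \left(- \frac{493}{3}\right)} = \frac{1}{4933173 - 476175 - \frac{893809}{3} + \frac{86275}{3}} = \frac{1}{4187820}$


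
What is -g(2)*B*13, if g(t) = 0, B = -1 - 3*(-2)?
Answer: 0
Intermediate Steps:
B = 5 (B = -1 + 6 = 5)
-g(2)*B*13 = -0*5*13 = -0*13 = -1*0 = 0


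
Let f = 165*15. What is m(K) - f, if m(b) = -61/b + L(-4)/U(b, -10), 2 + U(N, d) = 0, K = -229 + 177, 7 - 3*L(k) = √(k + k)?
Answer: -386099/156 + I*√2/3 ≈ -2475.0 + 0.4714*I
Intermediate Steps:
f = 2475
L(k) = 7/3 - √2*√k/3 (L(k) = 7/3 - √(k + k)/3 = 7/3 - √2*√k/3)
K = -52
U(N, d) = -2 (U(N, d) = -2 + 0 = -2)
m(b) = -7/6 - 61/b + I*√2/3 (m(b) = -61/b + (7/3 - √2*√(-4)/3)/(-2) = -61/b + (7/3 - √2*2*I/3)*(-½) = -61/b + (7/3 - 2*I*√2/3)*(-½) = -61/b + (-7/6 + I*√2/3) = -7/6 - 61/b + I*√2/3)
m(K) - f = (-7/6 - 61/(-52) + I*√2/3) - 1*2475 = (-7/6 - 61*(-1/52) + I*√2/3) - 2475 = (-7/6 + 61/52 + I*√2/3) - 2475 = (1/156 + I*√2/3) - 2475 = -386099/156 + I*√2/3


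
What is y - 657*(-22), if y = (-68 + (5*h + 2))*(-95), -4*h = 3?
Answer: 84321/4 ≈ 21080.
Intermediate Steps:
h = -¾ (h = -¼*3 = -¾ ≈ -0.75000)
y = 26505/4 (y = (-68 + (5*(-¾) + 2))*(-95) = (-68 + (-15/4 + 2))*(-95) = (-68 - 7/4)*(-95) = -279/4*(-95) = 26505/4 ≈ 6626.3)
y - 657*(-22) = 26505/4 - 657*(-22) = 26505/4 - 1*(-14454) = 26505/4 + 14454 = 84321/4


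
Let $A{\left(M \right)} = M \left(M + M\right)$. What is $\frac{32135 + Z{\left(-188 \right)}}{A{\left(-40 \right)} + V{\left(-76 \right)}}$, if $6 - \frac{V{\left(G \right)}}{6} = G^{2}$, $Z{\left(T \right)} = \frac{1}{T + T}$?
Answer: $- \frac{12082759}{11813920} \approx -1.0228$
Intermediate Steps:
$Z{\left(T \right)} = \frac{1}{2 T}$
$V{\left(G \right)} = 36 - 6 G^{2}$
$A{\left(M \right)} = 2 M^{2}$ ($A{\left(M \right)} = M 2 M = 2 M^{2}$)
$\frac{32135 + Z{\left(-188 \right)}}{A{\left(-40 \right)} + V{\left(-76 \right)}} = \frac{32135 + \frac{1}{2 \left(-188\right)}}{2 \left(-40\right)^{2} + \left(36 - 6 \left(-76\right)^{2}\right)} = \frac{32135 + \frac{1}{2} \left(- \frac{1}{188}\right)}{2 \cdot 1600 + \left(36 - 34656\right)} = \frac{32135 - \frac{1}{376}}{3200 + \left(36 - 34656\right)} = \frac{12082759}{376 \left(3200 - 34620\right)} = \frac{12082759}{376 \left(-31420\right)} = \frac{12082759}{376} \left(- \frac{1}{31420}\right) = - \frac{12082759}{11813920}$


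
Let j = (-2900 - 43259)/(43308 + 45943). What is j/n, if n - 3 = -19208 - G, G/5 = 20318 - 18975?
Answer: 46159/2313385920 ≈ 1.9953e-5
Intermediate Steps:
G = 6715 (G = 5*(20318 - 18975) = 5*1343 = 6715)
n = -25920 (n = 3 + (-19208 - 1*6715) = 3 + (-19208 - 6715) = 3 - 25923 = -25920)
j = -46159/89251 ≈ -0.51718
j/n = -46159/89251/(-25920) = -46159/89251*(-1/25920) = 46159/2313385920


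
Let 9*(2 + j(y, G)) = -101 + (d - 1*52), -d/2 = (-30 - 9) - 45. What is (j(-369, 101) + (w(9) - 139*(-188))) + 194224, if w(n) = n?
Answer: 661094/3 ≈ 2.2036e+5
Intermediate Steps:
d = 168 (d = -2*((-30 - 9) - 45) = -2*(-39 - 45) = -2*(-84) = 168)
j(y, G) = -⅓ (j(y, G) = -2 + (-101 + (168 - 1*52))/9 = -2 + (-101 + (168 - 52))/9 = -2 + (-101 + 116)/9 = -2 + (⅑)*15 = -2 + 5/3 = -⅓)
(j(-369, 101) + (w(9) - 139*(-188))) + 194224 = (-⅓ + (9 - 139*(-188))) + 194224 = (-⅓ + (9 + 26132)) + 194224 = (-⅓ + 26141) + 194224 = 78422/3 + 194224 = 661094/3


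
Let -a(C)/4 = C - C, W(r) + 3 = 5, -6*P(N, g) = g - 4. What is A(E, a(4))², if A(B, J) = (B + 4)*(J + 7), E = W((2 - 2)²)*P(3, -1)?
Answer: 14161/9 ≈ 1573.4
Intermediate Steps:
P(N, g) = ⅔ - g/6 (P(N, g) = -(g - 4)/6 = -(-4 + g)/6 = ⅔ - g/6)
W(r) = 2 (W(r) = -3 + 5 = 2)
a(C) = 0 (a(C) = -4*(C - C) = -4*0 = 0)
E = 5/3 (E = 2*(⅔ - ⅙*(-1)) = 2*(⅔ + ⅙) = 2*(⅚) = 5/3 ≈ 1.6667)
A(B, J) = (4 + B)*(7 + J)
A(E, a(4))² = (28 + 4*0 + 7*(5/3) + (5/3)*0)² = (28 + 0 + 35/3 + 0)² = (119/3)² = 14161/9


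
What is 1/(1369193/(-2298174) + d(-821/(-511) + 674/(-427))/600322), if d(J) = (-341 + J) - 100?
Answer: -21502447983662394/12826400650544767 ≈ -1.6764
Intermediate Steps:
d(J) = -441 + J
1/(1369193/(-2298174) + d(-821/(-511) + 674/(-427))/600322) = 1/(1369193/(-2298174) + (-441 + (-821/(-511) + 674/(-427)))/600322) = 1/(1369193*(-1/2298174) + (-441 + (-821*(-1/511) + 674*(-1/427)))*(1/600322)) = 1/(-1369193/2298174 + (-441 + (821/511 - 674/427))*(1/600322)) = 1/(-1369193/2298174 + (-441 + 879/31171)*(1/600322)) = 1/(-1369193/2298174 - 13745532/31171*1/600322) = 1/(-1369193/2298174 - 6872766/9356318531) = 1/(-12826400650544767/21502447983662394) = -21502447983662394/12826400650544767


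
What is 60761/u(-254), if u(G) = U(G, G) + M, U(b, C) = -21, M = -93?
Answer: -60761/114 ≈ -532.99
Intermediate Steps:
u(G) = -114 (u(G) = -21 - 93 = -114)
60761/u(-254) = 60761/(-114) = 60761*(-1/114) = -60761/114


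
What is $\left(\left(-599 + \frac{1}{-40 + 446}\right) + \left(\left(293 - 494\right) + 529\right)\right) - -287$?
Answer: $\frac{6497}{406} \approx 16.002$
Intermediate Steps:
$\left(\left(-599 + \frac{1}{-40 + 446}\right) + \left(\left(293 - 494\right) + 529\right)\right) - -287 = \left(\left(-599 + \frac{1}{406}\right) + \left(-201 + 529\right)\right) + 287 = \left(\left(-599 + \frac{1}{406}\right) + 328\right) + 287 = \left(- \frac{243193}{406} + 328\right) + 287 = - \frac{110025}{406} + 287 = \frac{6497}{406}$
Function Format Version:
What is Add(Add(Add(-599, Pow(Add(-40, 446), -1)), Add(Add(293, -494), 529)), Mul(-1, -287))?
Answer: Rational(6497, 406) ≈ 16.002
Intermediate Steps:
Add(Add(Add(-599, Pow(Add(-40, 446), -1)), Add(Add(293, -494), 529)), Mul(-1, -287)) = Add(Add(Add(-599, Pow(406, -1)), Add(-201, 529)), 287) = Add(Add(Add(-599, Rational(1, 406)), 328), 287) = Add(Add(Rational(-243193, 406), 328), 287) = Add(Rational(-110025, 406), 287) = Rational(6497, 406)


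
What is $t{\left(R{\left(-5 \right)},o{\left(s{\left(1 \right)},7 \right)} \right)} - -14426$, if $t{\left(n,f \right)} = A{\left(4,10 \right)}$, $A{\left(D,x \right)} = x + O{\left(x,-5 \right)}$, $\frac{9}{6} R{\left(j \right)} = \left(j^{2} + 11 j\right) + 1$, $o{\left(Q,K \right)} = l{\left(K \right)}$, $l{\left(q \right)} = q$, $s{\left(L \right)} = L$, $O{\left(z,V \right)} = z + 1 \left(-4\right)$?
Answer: $14442$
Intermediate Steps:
$O{\left(z,V \right)} = -4 + z$ ($O{\left(z,V \right)} = z - 4 = -4 + z$)
$o{\left(Q,K \right)} = K$
$R{\left(j \right)} = \frac{2}{3} + \frac{2 j^{2}}{3} + \frac{22 j}{3}$ ($R{\left(j \right)} = \frac{2 \left(\left(j^{2} + 11 j\right) + 1\right)}{3} = \frac{2 \left(1 + j^{2} + 11 j\right)}{3} = \frac{2}{3} + \frac{2 j^{2}}{3} + \frac{22 j}{3}$)
$A{\left(D,x \right)} = -4 + 2 x$ ($A{\left(D,x \right)} = x + \left(-4 + x\right) = -4 + 2 x$)
$t{\left(n,f \right)} = 16$ ($t{\left(n,f \right)} = -4 + 2 \cdot 10 = -4 + 20 = 16$)
$t{\left(R{\left(-5 \right)},o{\left(s{\left(1 \right)},7 \right)} \right)} - -14426 = 16 - -14426 = 16 + 14426 = 14442$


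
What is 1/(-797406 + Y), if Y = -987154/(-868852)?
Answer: -434426/346413405379 ≈ -1.2541e-6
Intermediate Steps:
Y = 493577/434426 (Y = -987154*(-1/868852) = 493577/434426 ≈ 1.1362)
1/(-797406 + Y) = 1/(-797406 + 493577/434426) = 1/(-346413405379/434426) = -434426/346413405379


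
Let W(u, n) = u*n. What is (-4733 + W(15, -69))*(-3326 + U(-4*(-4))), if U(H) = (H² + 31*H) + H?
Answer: 14754544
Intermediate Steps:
W(u, n) = n*u
U(H) = H² + 32*H
(-4733 + W(15, -69))*(-3326 + U(-4*(-4))) = (-4733 - 69*15)*(-3326 + (-4*(-4))*(32 - 4*(-4))) = (-4733 - 1035)*(-3326 + 16*(32 + 16)) = -5768*(-3326 + 16*48) = -5768*(-3326 + 768) = -5768*(-2558) = 14754544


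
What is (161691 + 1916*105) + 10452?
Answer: 373323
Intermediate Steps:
(161691 + 1916*105) + 10452 = (161691 + 201180) + 10452 = 362871 + 10452 = 373323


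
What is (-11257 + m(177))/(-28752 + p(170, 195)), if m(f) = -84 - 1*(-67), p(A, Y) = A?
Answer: 5637/14291 ≈ 0.39444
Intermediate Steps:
m(f) = -17 (m(f) = -84 + 67 = -17)
(-11257 + m(177))/(-28752 + p(170, 195)) = (-11257 - 17)/(-28752 + 170) = -11274/(-28582) = -11274*(-1/28582) = 5637/14291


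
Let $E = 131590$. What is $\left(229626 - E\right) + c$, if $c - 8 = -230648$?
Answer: $-132604$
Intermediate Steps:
$c = -230640$ ($c = 8 - 230648 = -230640$)
$\left(229626 - E\right) + c = \left(229626 - 131590\right) - 230640 = 98036 - 230640 = -132604$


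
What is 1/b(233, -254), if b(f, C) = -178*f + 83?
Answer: -1/41391 ≈ -2.4160e-5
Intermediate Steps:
b(f, C) = 83 - 178*f
1/b(233, -254) = 1/(83 - 178*233) = 1/(83 - 41474) = 1/(-41391) = -1/41391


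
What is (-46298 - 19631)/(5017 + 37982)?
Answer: -65929/42999 ≈ -1.5333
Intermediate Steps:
(-46298 - 19631)/(5017 + 37982) = -65929/42999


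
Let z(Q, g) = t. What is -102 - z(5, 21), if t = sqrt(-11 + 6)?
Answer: -102 - I*sqrt(5) ≈ -102.0 - 2.2361*I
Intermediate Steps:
t = I*sqrt(5) (t = sqrt(-5) = I*sqrt(5) ≈ 2.2361*I)
z(Q, g) = I*sqrt(5)
-102 - z(5, 21) = -102 - I*sqrt(5)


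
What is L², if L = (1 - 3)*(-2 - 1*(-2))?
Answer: 0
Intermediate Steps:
L = 0 (L = -2*(-2 + 2) = -2*0 = 0)
L² = 0² = 0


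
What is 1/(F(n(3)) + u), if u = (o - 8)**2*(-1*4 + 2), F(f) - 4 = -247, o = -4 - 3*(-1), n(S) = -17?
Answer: -1/405 ≈ -0.0024691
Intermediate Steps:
o = -1 (o = -4 + 3 = -1)
F(f) = -243 (F(f) = 4 - 247 = -243)
u = -162 (u = (-1 - 8)**2*(-1*4 + 2) = (-9)**2*(-4 + 2) = 81*(-2) = -162)
1/(F(n(3)) + u) = 1/(-243 - 162) = 1/(-405) = -1/405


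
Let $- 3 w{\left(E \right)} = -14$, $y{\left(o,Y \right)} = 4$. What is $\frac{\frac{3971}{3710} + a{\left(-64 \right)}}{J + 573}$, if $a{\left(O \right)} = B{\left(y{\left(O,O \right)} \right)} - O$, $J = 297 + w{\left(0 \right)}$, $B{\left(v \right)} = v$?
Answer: $\frac{768753}{9735040} \approx 0.078968$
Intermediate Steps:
$w{\left(E \right)} = \frac{14}{3}$ ($w{\left(E \right)} = \left(- \frac{1}{3}\right) \left(-14\right) = \frac{14}{3}$)
$J = \frac{905}{3}$ ($J = 297 + \frac{14}{3} = \frac{905}{3} \approx 301.67$)
$a{\left(O \right)} = 4 - O$
$\frac{\frac{3971}{3710} + a{\left(-64 \right)}}{J + 573} = \frac{\frac{3971}{3710} + \left(4 - -64\right)}{\frac{905}{3} + 573} = \frac{3971 \cdot \frac{1}{3710} + \left(4 + 64\right)}{\frac{2624}{3}} = \left(\frac{3971}{3710} + 68\right) \frac{3}{2624} = \frac{256251}{3710} \cdot \frac{3}{2624} = \frac{768753}{9735040}$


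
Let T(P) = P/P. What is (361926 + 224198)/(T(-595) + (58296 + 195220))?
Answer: 53284/23047 ≈ 2.3120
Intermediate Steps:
T(P) = 1
(361926 + 224198)/(T(-595) + (58296 + 195220)) = (361926 + 224198)/(1 + (58296 + 195220)) = 586124/(1 + 253516) = 586124/253517 = 586124*(1/253517) = 53284/23047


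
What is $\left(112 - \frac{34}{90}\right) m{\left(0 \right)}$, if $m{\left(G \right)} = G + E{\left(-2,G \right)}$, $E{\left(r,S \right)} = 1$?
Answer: $\frac{5023}{45} \approx 111.62$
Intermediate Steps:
$m{\left(G \right)} = 1 + G$ ($m{\left(G \right)} = G + 1 = 1 + G$)
$\left(112 - \frac{34}{90}\right) m{\left(0 \right)} = \left(112 - \frac{34}{90}\right) \left(1 + 0\right) = \left(112 - \frac{17}{45}\right) 1 = \frac{5023}{45} \cdot 1 = \frac{5023}{45}$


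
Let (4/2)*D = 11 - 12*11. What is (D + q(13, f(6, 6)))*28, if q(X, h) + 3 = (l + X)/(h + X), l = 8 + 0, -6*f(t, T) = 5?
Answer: -126266/73 ≈ -1729.7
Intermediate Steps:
f(t, T) = -⅚ (f(t, T) = -⅙*5 = -⅚)
l = 8
q(X, h) = -3 + (8 + X)/(X + h) (q(X, h) = -3 + (8 + X)/(h + X) = -3 + (8 + X)/(X + h))
D = -121/2 (D = (11 - 12*11)/2 = (11 - 132)/2 = (½)*(-121) = -121/2 ≈ -60.500)
(D + q(13, f(6, 6)))*28 = (-121/2 + (8 - 3*(-⅚) - 2*13)/(13 - ⅚))*28 = (-121/2 + (8 + 5/2 - 26)/(73/6))*28 = (-121/2 + (6/73)*(-31/2))*28 = (-121/2 - 93/73)*28 = -9019/146*28 = -126266/73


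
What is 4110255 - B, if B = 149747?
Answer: 3960508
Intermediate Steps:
4110255 - B = 4110255 - 1*149747 = 4110255 - 149747 = 3960508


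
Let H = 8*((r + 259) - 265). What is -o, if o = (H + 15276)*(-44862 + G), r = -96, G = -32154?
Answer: 1113651360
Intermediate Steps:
H = -816 (H = 8*((-96 + 259) - 265) = 8*(163 - 265) = 8*(-102) = -816)
o = -1113651360 (o = (-816 + 15276)*(-44862 - 32154) = 14460*(-77016) = -1113651360)
-o = -1*(-1113651360) = 1113651360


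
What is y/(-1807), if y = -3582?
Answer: 3582/1807 ≈ 1.9823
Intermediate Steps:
y/(-1807) = -3582/(-1807) = -3582*(-1/1807) = 3582/1807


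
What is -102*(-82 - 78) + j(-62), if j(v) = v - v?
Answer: 16320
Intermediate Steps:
j(v) = 0
-102*(-82 - 78) + j(-62) = -102*(-82 - 78) + 0 = -102*(-160) + 0 = 16320 + 0 = 16320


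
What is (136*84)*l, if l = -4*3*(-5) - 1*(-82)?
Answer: 1622208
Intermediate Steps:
l = 142 (l = -12*(-5) + 82 = 60 + 82 = 142)
(136*84)*l = (136*84)*142 = 11424*142 = 1622208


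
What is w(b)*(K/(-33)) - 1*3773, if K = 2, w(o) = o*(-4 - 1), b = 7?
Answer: -124439/33 ≈ -3770.9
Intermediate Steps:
w(o) = -5*o (w(o) = o*(-5) = -5*o)
w(b)*(K/(-33)) - 1*3773 = (-5*7)*(2/(-33)) - 1*3773 = -70*(-1)/33 - 3773 = -35*(-2/33) - 3773 = 70/33 - 3773 = -124439/33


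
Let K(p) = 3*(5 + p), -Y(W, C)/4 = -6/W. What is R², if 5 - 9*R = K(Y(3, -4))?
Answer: 1156/81 ≈ 14.272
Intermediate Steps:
Y(W, C) = 24/W (Y(W, C) = -(-24)/W = 24/W)
K(p) = 15 + 3*p
R = -34/9 (R = 5/9 - (15 + 3*(24/3))/9 = 5/9 - (15 + 3*(24*(⅓)))/9 = 5/9 - (15 + 3*8)/9 = 5/9 - (15 + 24)/9 = 5/9 - ⅑*39 = 5/9 - 13/3 = -34/9 ≈ -3.7778)
R² = (-34/9)² = 1156/81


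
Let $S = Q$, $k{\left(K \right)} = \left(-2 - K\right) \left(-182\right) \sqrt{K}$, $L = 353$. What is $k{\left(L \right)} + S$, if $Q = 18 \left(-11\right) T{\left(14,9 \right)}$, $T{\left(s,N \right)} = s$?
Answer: $-2772 + 64610 \sqrt{353} \approx 1.2111 \cdot 10^{6}$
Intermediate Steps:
$k{\left(K \right)} = \sqrt{K} \left(364 + 182 K\right)$ ($k{\left(K \right)} = \left(364 + 182 K\right) \sqrt{K} = \sqrt{K} \left(364 + 182 K\right)$)
$Q = -2772$ ($Q = 18 \left(-11\right) 14 = \left(-198\right) 14 = -2772$)
$S = -2772$
$k{\left(L \right)} + S = 182 \sqrt{353} \left(2 + 353\right) - 2772 = 182 \sqrt{353} \cdot 355 - 2772 = 64610 \sqrt{353} - 2772 = -2772 + 64610 \sqrt{353}$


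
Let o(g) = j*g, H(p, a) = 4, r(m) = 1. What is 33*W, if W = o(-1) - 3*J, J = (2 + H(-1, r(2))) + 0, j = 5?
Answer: -759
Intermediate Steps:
o(g) = 5*g
J = 6 (J = (2 + 4) + 0 = 6 + 0 = 6)
W = -23 (W = 5*(-1) - 3*6 = -5 - 18 = -23)
33*W = 33*(-23) = -759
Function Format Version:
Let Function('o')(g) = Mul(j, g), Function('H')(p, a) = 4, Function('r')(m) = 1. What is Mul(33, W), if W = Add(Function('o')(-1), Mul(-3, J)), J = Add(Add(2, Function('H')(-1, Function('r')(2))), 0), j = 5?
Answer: -759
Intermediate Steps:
Function('o')(g) = Mul(5, g)
J = 6 (J = Add(Add(2, 4), 0) = Add(6, 0) = 6)
W = -23 (W = Add(Mul(5, -1), Mul(-3, 6)) = Add(-5, -18) = -23)
Mul(33, W) = Mul(33, -23) = -759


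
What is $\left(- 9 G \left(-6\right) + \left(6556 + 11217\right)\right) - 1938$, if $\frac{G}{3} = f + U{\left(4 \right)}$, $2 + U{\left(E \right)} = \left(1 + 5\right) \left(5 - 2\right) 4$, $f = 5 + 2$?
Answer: $28309$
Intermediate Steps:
$f = 7$
$U{\left(E \right)} = 70$ ($U{\left(E \right)} = -2 + \left(1 + 5\right) \left(5 - 2\right) 4 = -2 + 6 \cdot 3 \cdot 4 = -2 + 18 \cdot 4 = -2 + 72 = 70$)
$G = 231$ ($G = 3 \left(7 + 70\right) = 3 \cdot 77 = 231$)
$\left(- 9 G \left(-6\right) + \left(6556 + 11217\right)\right) - 1938 = \left(\left(-9\right) 231 \left(-6\right) + \left(6556 + 11217\right)\right) - 1938 = \left(\left(-2079\right) \left(-6\right) + 17773\right) - 1938 = \left(12474 + 17773\right) - 1938 = 30247 - 1938 = 28309$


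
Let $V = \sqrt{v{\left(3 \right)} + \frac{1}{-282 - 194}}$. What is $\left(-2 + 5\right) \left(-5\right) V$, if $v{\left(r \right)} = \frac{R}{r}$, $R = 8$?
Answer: $- \frac{5 \sqrt{1358385}}{238} \approx -24.485$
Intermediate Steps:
$v{\left(r \right)} = \frac{8}{r}$
$V = \frac{\sqrt{1358385}}{714}$ ($V = \sqrt{\frac{8}{3} + \frac{1}{-282 - 194}} = \sqrt{8 \cdot \frac{1}{3} + \frac{1}{-476}} = \sqrt{\frac{8}{3} - \frac{1}{476}} = \sqrt{\frac{3805}{1428}} = \frac{\sqrt{1358385}}{714} \approx 1.6323$)
$\left(-2 + 5\right) \left(-5\right) V = \left(-2 + 5\right) \left(-5\right) \frac{\sqrt{1358385}}{714} = 3 \left(-5\right) \frac{\sqrt{1358385}}{714} = - 15 \frac{\sqrt{1358385}}{714} = - \frac{5 \sqrt{1358385}}{238}$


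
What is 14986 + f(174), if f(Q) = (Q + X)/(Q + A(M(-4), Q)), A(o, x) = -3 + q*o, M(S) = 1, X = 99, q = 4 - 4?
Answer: 854293/57 ≈ 14988.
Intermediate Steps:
q = 0
A(o, x) = -3 (A(o, x) = -3 + 0*o = -3 + 0 = -3)
f(Q) = (99 + Q)/(-3 + Q) (f(Q) = (Q + 99)/(Q - 3) = (99 + Q)/(-3 + Q))
14986 + f(174) = 14986 + (99 + 174)/(-3 + 174) = 14986 + 273/171 = 14986 + (1/171)*273 = 14986 + 91/57 = 854293/57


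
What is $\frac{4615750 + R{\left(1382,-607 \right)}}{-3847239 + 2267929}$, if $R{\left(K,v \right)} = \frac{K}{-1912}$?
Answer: $- \frac{4412656309}{1509820360} \approx -2.9226$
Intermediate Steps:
$R{\left(K,v \right)} = - \frac{K}{1912}$ ($R{\left(K,v \right)} = K \left(- \frac{1}{1912}\right) = - \frac{K}{1912}$)
$\frac{4615750 + R{\left(1382,-607 \right)}}{-3847239 + 2267929} = \frac{4615750 - \frac{691}{956}}{-3847239 + 2267929} = \frac{4615750 - \frac{691}{956}}{-1579310} = \frac{4412656309}{956} \left(- \frac{1}{1579310}\right) = - \frac{4412656309}{1509820360}$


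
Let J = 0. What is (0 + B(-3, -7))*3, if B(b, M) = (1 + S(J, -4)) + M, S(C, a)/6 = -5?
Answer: -108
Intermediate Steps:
S(C, a) = -30 (S(C, a) = 6*(-5) = -30)
B(b, M) = -29 + M (B(b, M) = (1 - 30) + M = -29 + M)
(0 + B(-3, -7))*3 = (0 + (-29 - 7))*3 = (0 - 36)*3 = -36*3 = -108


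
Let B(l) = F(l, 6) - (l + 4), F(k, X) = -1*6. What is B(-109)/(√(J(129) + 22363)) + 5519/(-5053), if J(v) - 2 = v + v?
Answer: -5519/5053 + 33*√22623/7541 ≈ -0.43402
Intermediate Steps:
F(k, X) = -6
J(v) = 2 + 2*v (J(v) = 2 + (v + v) = 2 + 2*v)
B(l) = -10 - l (B(l) = -6 - (l + 4) = -6 - (4 + l) = -6 + (-4 - l) = -10 - l)
B(-109)/(√(J(129) + 22363)) + 5519/(-5053) = (-10 - 1*(-109))/(√((2 + 2*129) + 22363)) + 5519/(-5053) = (-10 + 109)/(√((2 + 258) + 22363)) + 5519*(-1/5053) = 99/(√(260 + 22363)) - 5519/5053 = 99/(√22623) - 5519/5053 = 99*(√22623/22623) - 5519/5053 = 33*√22623/7541 - 5519/5053 = -5519/5053 + 33*√22623/7541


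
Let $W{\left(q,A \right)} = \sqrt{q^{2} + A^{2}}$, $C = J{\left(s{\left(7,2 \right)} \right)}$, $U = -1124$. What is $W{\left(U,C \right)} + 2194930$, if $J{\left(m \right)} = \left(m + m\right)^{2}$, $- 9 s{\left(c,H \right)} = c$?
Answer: $2194930 + \frac{4 \sqrt{518065522}}{81} \approx 2.1961 \cdot 10^{6}$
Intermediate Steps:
$s{\left(c,H \right)} = - \frac{c}{9}$
$J{\left(m \right)} = 4 m^{2}$ ($J{\left(m \right)} = \left(2 m\right)^{2} = 4 m^{2}$)
$C = \frac{196}{81}$ ($C = 4 \left(\left(- \frac{1}{9}\right) 7\right)^{2} = 4 \left(- \frac{7}{9}\right)^{2} = 4 \cdot \frac{49}{81} = \frac{196}{81} \approx 2.4198$)
$W{\left(q,A \right)} = \sqrt{A^{2} + q^{2}}$
$W{\left(U,C \right)} + 2194930 = \sqrt{\left(\frac{196}{81}\right)^{2} + \left(-1124\right)^{2}} + 2194930 = \sqrt{\frac{38416}{6561} + 1263376} + 2194930 = \sqrt{\frac{8289048352}{6561}} + 2194930 = \frac{4 \sqrt{518065522}}{81} + 2194930 = 2194930 + \frac{4 \sqrt{518065522}}{81}$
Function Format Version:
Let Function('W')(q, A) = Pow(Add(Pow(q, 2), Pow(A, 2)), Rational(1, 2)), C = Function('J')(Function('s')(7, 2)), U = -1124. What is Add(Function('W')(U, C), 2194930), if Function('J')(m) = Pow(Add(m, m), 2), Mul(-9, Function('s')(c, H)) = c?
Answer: Add(2194930, Mul(Rational(4, 81), Pow(518065522, Rational(1, 2)))) ≈ 2.1961e+6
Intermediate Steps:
Function('s')(c, H) = Mul(Rational(-1, 9), c)
Function('J')(m) = Mul(4, Pow(m, 2)) (Function('J')(m) = Pow(Mul(2, m), 2) = Mul(4, Pow(m, 2)))
C = Rational(196, 81) (C = Mul(4, Pow(Mul(Rational(-1, 9), 7), 2)) = Mul(4, Pow(Rational(-7, 9), 2)) = Mul(4, Rational(49, 81)) = Rational(196, 81) ≈ 2.4198)
Function('W')(q, A) = Pow(Add(Pow(A, 2), Pow(q, 2)), Rational(1, 2))
Add(Function('W')(U, C), 2194930) = Add(Pow(Add(Pow(Rational(196, 81), 2), Pow(-1124, 2)), Rational(1, 2)), 2194930) = Add(Pow(Add(Rational(38416, 6561), 1263376), Rational(1, 2)), 2194930) = Add(Pow(Rational(8289048352, 6561), Rational(1, 2)), 2194930) = Add(Mul(Rational(4, 81), Pow(518065522, Rational(1, 2))), 2194930) = Add(2194930, Mul(Rational(4, 81), Pow(518065522, Rational(1, 2))))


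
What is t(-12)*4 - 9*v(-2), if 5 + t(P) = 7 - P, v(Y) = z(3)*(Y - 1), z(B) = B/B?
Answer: 83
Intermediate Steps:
z(B) = 1
v(Y) = -1 + Y (v(Y) = 1*(Y - 1) = 1*(-1 + Y) = -1 + Y)
t(P) = 2 - P (t(P) = -5 + (7 - P) = 2 - P)
t(-12)*4 - 9*v(-2) = (2 - 1*(-12))*4 - 9*(-1 - 2) = (2 + 12)*4 - 9*(-3) = 14*4 + 27 = 56 + 27 = 83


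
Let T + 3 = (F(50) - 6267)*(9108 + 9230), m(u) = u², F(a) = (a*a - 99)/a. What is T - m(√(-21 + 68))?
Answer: -2851092631/25 ≈ -1.1404e+8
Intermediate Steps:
F(a) = (-99 + a²)/a (F(a) = (a² - 99)/a = (-99 + a²)/a)
T = -2851091456/25 (T = -3 + ((50 - 99/50) - 6267)*(9108 + 9230) = -3 + ((50 - 99*1/50) - 6267)*18338 = -3 + ((50 - 99/50) - 6267)*18338 = -3 + (2401/50 - 6267)*18338 = -3 - 310949/50*18338 = -3 - 2851091381/25 = -2851091456/25 ≈ -1.1404e+8)
T - m(√(-21 + 68)) = -2851091456/25 - (√(-21 + 68))² = -2851091456/25 - (√47)² = -2851091456/25 - 1*47 = -2851091456/25 - 47 = -2851092631/25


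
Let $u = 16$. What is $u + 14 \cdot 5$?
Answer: $86$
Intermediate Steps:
$u + 14 \cdot 5 = 16 + 14 \cdot 5 = 16 + 70 = 86$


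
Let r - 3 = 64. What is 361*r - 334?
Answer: 23853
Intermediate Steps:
r = 67 (r = 3 + 64 = 67)
361*r - 334 = 361*67 - 334 = 24187 - 334 = 23853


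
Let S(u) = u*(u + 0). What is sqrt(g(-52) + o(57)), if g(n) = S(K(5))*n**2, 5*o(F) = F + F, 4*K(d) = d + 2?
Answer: sqrt(207595)/5 ≈ 91.125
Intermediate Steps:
K(d) = 1/2 + d/4 (K(d) = (d + 2)/4 = (2 + d)/4 = 1/2 + d/4)
S(u) = u**2 (S(u) = u*u = u**2)
o(F) = 2*F/5 (o(F) = (F + F)/5 = (2*F)/5 = 2*F/5)
g(n) = 49*n**2/16 (g(n) = (1/2 + (1/4)*5)**2*n**2 = (1/2 + 5/4)**2*n**2 = (7/4)**2*n**2 = 49*n**2/16)
sqrt(g(-52) + o(57)) = sqrt((49/16)*(-52)**2 + (2/5)*57) = sqrt((49/16)*2704 + 114/5) = sqrt(8281 + 114/5) = sqrt(41519/5) = sqrt(207595)/5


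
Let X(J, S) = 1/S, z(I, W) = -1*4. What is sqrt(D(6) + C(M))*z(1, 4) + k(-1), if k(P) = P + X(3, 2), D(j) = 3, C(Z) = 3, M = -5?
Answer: -1/2 - 4*sqrt(6) ≈ -10.298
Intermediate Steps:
z(I, W) = -4
X(J, S) = 1/S
k(P) = 1/2 + P (k(P) = P + 1/2 = 1/2 + P)
sqrt(D(6) + C(M))*z(1, 4) + k(-1) = sqrt(3 + 3)*(-4) + (1/2 - 1) = sqrt(6)*(-4) - 1/2 = -4*sqrt(6) - 1/2 = -1/2 - 4*sqrt(6)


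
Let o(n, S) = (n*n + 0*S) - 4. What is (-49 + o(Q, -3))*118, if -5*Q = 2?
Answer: -155878/25 ≈ -6235.1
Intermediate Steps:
Q = -⅖ (Q = -⅕*2 = -⅖ ≈ -0.40000)
o(n, S) = -4 + n² (o(n, S) = (n² + 0) - 4 = n² - 4 = -4 + n²)
(-49 + o(Q, -3))*118 = (-49 + (-4 + (-⅖)²))*118 = (-49 + (-4 + 4/25))*118 = (-49 - 96/25)*118 = -1321/25*118 = -155878/25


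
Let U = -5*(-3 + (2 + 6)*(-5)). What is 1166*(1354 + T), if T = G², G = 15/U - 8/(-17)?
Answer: 843811834954/534361 ≈ 1.5791e+6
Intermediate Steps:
U = 215 (U = -5*(-3 + 8*(-5)) = -5*(-3 - 40) = -5*(-43) = 215)
G = 395/731 (G = 15/215 - 8/(-17) = 15*(1/215) - 8*(-1/17) = 3/43 + 8/17 = 395/731 ≈ 0.54036)
T = 156025/534361 (T = (395/731)² = 156025/534361 ≈ 0.29198)
1166*(1354 + T) = 1166*(1354 + 156025/534361) = 1166*(723680819/534361) = 843811834954/534361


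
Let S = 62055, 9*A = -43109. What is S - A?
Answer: 601604/9 ≈ 66845.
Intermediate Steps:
A = -43109/9 (A = (⅑)*(-43109) = -43109/9 ≈ -4789.9)
S - A = 62055 - 1*(-43109/9) = 62055 + 43109/9 = 601604/9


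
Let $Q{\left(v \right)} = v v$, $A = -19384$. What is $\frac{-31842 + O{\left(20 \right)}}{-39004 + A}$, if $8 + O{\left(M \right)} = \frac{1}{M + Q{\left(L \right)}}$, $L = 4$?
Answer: $\frac{1146599}{2101968} \approx 0.54549$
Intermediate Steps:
$Q{\left(v \right)} = v^{2}$
$O{\left(M \right)} = -8 + \frac{1}{16 + M}$ ($O{\left(M \right)} = -8 + \frac{1}{M + 4^{2}} = -8 + \frac{1}{M + 16} = -8 + \frac{1}{16 + M}$)
$\frac{-31842 + O{\left(20 \right)}}{-39004 + A} = \frac{-31842 + \frac{-127 - 160}{16 + 20}}{-39004 - 19384} = \frac{-31842 + \frac{-127 - 160}{36}}{-58388} = \left(-31842 + \frac{1}{36} \left(-287\right)\right) \left(- \frac{1}{58388}\right) = \left(-31842 - \frac{287}{36}\right) \left(- \frac{1}{58388}\right) = \left(- \frac{1146599}{36}\right) \left(- \frac{1}{58388}\right) = \frac{1146599}{2101968}$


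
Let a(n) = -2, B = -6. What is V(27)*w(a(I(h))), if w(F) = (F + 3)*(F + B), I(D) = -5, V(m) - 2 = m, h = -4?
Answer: -232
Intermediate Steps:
V(m) = 2 + m
w(F) = (-6 + F)*(3 + F) (w(F) = (F + 3)*(F - 6) = (3 + F)*(-6 + F) = (-6 + F)*(3 + F))
V(27)*w(a(I(h))) = (2 + 27)*(-18 + (-2)² - 3*(-2)) = 29*(-18 + 4 + 6) = 29*(-8) = -232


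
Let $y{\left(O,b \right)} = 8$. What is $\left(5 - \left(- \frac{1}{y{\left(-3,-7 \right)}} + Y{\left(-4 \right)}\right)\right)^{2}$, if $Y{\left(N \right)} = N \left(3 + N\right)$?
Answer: $\frac{81}{64} \approx 1.2656$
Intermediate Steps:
$\left(5 - \left(- \frac{1}{y{\left(-3,-7 \right)}} + Y{\left(-4 \right)}\right)\right)^{2} = \left(5 + \left(\frac{1}{8} - - 4 \left(3 - 4\right)\right)\right)^{2} = \left(5 + \left(\frac{1}{8} - \left(-4\right) \left(-1\right)\right)\right)^{2} = \left(5 + \left(\frac{1}{8} - 4\right)\right)^{2} = \left(5 - \frac{31}{8}\right)^{2} = \left(\frac{9}{8}\right)^{2} = \frac{81}{64}$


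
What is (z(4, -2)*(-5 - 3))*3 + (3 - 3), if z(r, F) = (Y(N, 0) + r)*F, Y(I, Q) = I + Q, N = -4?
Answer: 0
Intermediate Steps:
z(r, F) = F*(-4 + r) (z(r, F) = ((-4 + 0) + r)*F = (-4 + r)*F = F*(-4 + r))
(z(4, -2)*(-5 - 3))*3 + (3 - 3) = ((-2*(-4 + 4))*(-5 - 3))*3 + (3 - 3) = (-2*0*(-8))*3 + 0 = (0*(-8))*3 + 0 = 0*3 + 0 = 0 + 0 = 0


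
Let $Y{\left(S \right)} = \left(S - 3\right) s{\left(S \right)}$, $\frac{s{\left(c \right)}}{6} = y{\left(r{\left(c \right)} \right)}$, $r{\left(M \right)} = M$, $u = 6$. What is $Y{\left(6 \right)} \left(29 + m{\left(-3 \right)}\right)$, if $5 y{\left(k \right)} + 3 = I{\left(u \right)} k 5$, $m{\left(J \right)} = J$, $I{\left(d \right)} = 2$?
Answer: $\frac{26676}{5} \approx 5335.2$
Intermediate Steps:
$y{\left(k \right)} = - \frac{3}{5} + 2 k$ ($y{\left(k \right)} = - \frac{3}{5} + \frac{2 k 5}{5} = - \frac{3}{5} + \frac{10 k}{5} = - \frac{3}{5} + 2 k$)
$s{\left(c \right)} = - \frac{18}{5} + 12 c$ ($s{\left(c \right)} = 6 \left(- \frac{3}{5} + 2 c\right) = - \frac{18}{5} + 12 c$)
$Y{\left(S \right)} = \left(-3 + S\right) \left(- \frac{18}{5} + 12 S\right)$ ($Y{\left(S \right)} = \left(S - 3\right) \left(- \frac{18}{5} + 12 S\right) = \left(-3 + S\right) \left(- \frac{18}{5} + 12 S\right)$)
$Y{\left(6 \right)} \left(29 + m{\left(-3 \right)}\right) = \frac{6 \left(-3 + 6\right) \left(-3 + 10 \cdot 6\right)}{5} \left(29 - 3\right) = \frac{6}{5} \cdot 3 \left(-3 + 60\right) 26 = \frac{6}{5} \cdot 3 \cdot 57 \cdot 26 = \frac{1026}{5} \cdot 26 = \frac{26676}{5}$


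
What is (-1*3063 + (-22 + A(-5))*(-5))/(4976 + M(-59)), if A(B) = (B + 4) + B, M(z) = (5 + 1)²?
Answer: -2923/5012 ≈ -0.58320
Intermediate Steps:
M(z) = 36 (M(z) = 6² = 36)
A(B) = 4 + 2*B (A(B) = (4 + B) + B = 4 + 2*B)
(-1*3063 + (-22 + A(-5))*(-5))/(4976 + M(-59)) = (-1*3063 + (-22 + (4 + 2*(-5)))*(-5))/(4976 + 36) = (-3063 + (-22 + (4 - 10))*(-5))/5012 = (-3063 + (-22 - 6)*(-5))*(1/5012) = (-3063 - 28*(-5))*(1/5012) = (-3063 + 140)*(1/5012) = -2923*1/5012 = -2923/5012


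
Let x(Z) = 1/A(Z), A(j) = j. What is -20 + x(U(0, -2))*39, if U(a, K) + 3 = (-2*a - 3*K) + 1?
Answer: -41/4 ≈ -10.250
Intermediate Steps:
U(a, K) = -2 - 3*K - 2*a (U(a, K) = -3 + ((-2*a - 3*K) + 1) = -3 + ((-3*K - 2*a) + 1) = -3 + (1 - 3*K - 2*a) = -2 - 3*K - 2*a)
x(Z) = 1/Z
-20 + x(U(0, -2))*39 = -20 + 39/(-2 - 3*(-2) - 2*0) = -20 + 39/(-2 + 6 + 0) = -20 + 39/4 = -41/4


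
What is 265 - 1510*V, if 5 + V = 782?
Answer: -1173005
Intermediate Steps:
V = 777 (V = -5 + 782 = 777)
265 - 1510*V = 265 - 1510*777 = 265 - 1173270 = -1173005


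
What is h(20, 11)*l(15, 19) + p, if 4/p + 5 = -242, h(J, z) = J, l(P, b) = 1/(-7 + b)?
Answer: 1223/741 ≈ 1.6505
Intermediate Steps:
p = -4/247 (p = 4/(-5 - 242) = 4/(-247) = 4*(-1/247) = -4/247 ≈ -0.016194)
h(20, 11)*l(15, 19) + p = 20/(-7 + 19) - 4/247 = 20/12 - 4/247 = 20*(1/12) - 4/247 = 5/3 - 4/247 = 1223/741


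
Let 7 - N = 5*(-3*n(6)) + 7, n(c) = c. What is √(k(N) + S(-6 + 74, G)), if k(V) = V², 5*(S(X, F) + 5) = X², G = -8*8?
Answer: 3*√25055/5 ≈ 94.973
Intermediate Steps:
G = -64
S(X, F) = -5 + X²/5
N = 90 (N = 7 - (5*(-3*6) + 7) = 7 - (5*(-18) + 7) = 7 - (-90 + 7) = 7 - 1*(-83) = 7 + 83 = 90)
√(k(N) + S(-6 + 74, G)) = √(90² + (-5 + (-6 + 74)²/5)) = √(8100 + (-5 + (⅕)*68²)) = √(8100 + (-5 + (⅕)*4624)) = √(8100 + (-5 + 4624/5)) = √(8100 + 4599/5) = √(45099/5) = 3*√25055/5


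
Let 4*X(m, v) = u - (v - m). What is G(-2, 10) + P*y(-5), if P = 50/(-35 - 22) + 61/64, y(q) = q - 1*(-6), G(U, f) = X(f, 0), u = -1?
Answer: 8485/3648 ≈ 2.3259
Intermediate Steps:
X(m, v) = -¼ - v/4 + m/4 (X(m, v) = (-1 - (v - m))/4 = (-1 + (m - v))/4 = (-1 + m - v)/4 = -¼ - v/4 + m/4)
G(U, f) = -¼ + f/4 (G(U, f) = -¼ - ¼*0 + f/4 = -¼ + 0 + f/4 = -¼ + f/4)
y(q) = 6 + q (y(q) = q + 6 = 6 + q)
P = 277/3648 (P = 50/(-57) + 61*(1/64) = 50*(-1/57) + 61/64 = -50/57 + 61/64 = 277/3648 ≈ 0.075932)
G(-2, 10) + P*y(-5) = (-¼ + (¼)*10) + 277*(6 - 5)/3648 = (-¼ + 5/2) + (277/3648)*1 = 9/4 + 277/3648 = 8485/3648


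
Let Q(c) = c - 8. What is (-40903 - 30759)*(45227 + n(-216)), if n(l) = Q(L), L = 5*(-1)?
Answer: -3240125668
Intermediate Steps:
L = -5
Q(c) = -8 + c
n(l) = -13 (n(l) = -8 - 5 = -13)
(-40903 - 30759)*(45227 + n(-216)) = (-40903 - 30759)*(45227 - 13) = -71662*45214 = -3240125668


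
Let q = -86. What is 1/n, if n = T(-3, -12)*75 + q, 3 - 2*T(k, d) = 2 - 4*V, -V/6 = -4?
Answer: 2/7103 ≈ 0.00028157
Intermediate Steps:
V = 24 (V = -6*(-4) = 24)
T(k, d) = 97/2 (T(k, d) = 3/2 - (2 - 4*24)/2 = 3/2 - (2 - 96)/2 = 3/2 - ½*(-94) = 3/2 + 47 = 97/2)
n = 7103/2 (n = (97/2)*75 - 86 = 7275/2 - 86 = 7103/2 ≈ 3551.5)
1/n = 1/(7103/2) = 2/7103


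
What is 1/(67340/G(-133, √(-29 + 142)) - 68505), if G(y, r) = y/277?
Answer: -19/3966335 ≈ -4.7903e-6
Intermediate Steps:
G(y, r) = y/277 (G(y, r) = y*(1/277) = y/277)
1/(67340/G(-133, √(-29 + 142)) - 68505) = 1/(67340/(((1/277)*(-133))) - 68505) = 1/(67340/(-133/277) - 68505) = 1/(67340*(-277/133) - 68505) = 1/(-2664740/19 - 68505) = 1/(-3966335/19) = -19/3966335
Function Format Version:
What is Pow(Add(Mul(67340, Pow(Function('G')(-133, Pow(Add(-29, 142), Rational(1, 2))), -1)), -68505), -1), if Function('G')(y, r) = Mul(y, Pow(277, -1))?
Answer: Rational(-19, 3966335) ≈ -4.7903e-6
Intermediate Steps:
Function('G')(y, r) = Mul(Rational(1, 277), y) (Function('G')(y, r) = Mul(y, Rational(1, 277)) = Mul(Rational(1, 277), y))
Pow(Add(Mul(67340, Pow(Function('G')(-133, Pow(Add(-29, 142), Rational(1, 2))), -1)), -68505), -1) = Pow(Add(Mul(67340, Pow(Mul(Rational(1, 277), -133), -1)), -68505), -1) = Pow(Add(Mul(67340, Pow(Rational(-133, 277), -1)), -68505), -1) = Pow(Add(Mul(67340, Rational(-277, 133)), -68505), -1) = Pow(Add(Rational(-2664740, 19), -68505), -1) = Pow(Rational(-3966335, 19), -1) = Rational(-19, 3966335)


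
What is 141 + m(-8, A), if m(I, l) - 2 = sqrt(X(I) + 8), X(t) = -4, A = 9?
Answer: 145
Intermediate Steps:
m(I, l) = 4 (m(I, l) = 2 + sqrt(-4 + 8) = 2 + sqrt(4) = 2 + 2 = 4)
141 + m(-8, A) = 141 + 4 = 145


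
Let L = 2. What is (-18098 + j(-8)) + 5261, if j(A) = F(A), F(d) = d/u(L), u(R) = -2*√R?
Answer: -12837 + 2*√2 ≈ -12834.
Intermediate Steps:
F(d) = -d*√2/4 (F(d) = d/((-2*√2)) = d*(-√2/4) = -d*√2/4)
j(A) = -A*√2/4
(-18098 + j(-8)) + 5261 = (-18098 - ¼*(-8)*√2) + 5261 = (-18098 + 2*√2) + 5261 = -12837 + 2*√2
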